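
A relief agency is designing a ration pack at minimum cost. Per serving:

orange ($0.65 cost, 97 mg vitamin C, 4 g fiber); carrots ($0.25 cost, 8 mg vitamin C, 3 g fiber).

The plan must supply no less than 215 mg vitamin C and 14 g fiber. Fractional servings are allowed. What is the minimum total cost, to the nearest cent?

$1.82

This is a tiny linear program; its minimum lies at a vertex of the feasible set. List the vertices and price them.
orange only: max(215/97, 14/4) = 3.5 servings → $2.27.
carrots only: max(215/8, 14/3) = 26.88 servings → $6.72.
orange + carrots with both tight: 2.058 servings and 1.923 servings → $1.82.
The minimum over all feasible corners is $1.82.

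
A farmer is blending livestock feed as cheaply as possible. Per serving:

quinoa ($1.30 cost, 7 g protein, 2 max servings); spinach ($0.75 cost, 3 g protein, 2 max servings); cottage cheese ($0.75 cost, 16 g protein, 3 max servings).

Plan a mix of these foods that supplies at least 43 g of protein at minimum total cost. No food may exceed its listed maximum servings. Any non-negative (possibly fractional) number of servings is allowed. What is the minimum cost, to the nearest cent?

Cost per g of protein: cottage cheese $0.0469, quinoa $0.1857, spinach $0.2500.
Take 2.688 servings of cottage cheese: +43.0 g protein for $2.02 (total $2.02, still need 0.0 g).
Filling from the cheapest source first is optimal under one linear minimum: $2.02.

$2.02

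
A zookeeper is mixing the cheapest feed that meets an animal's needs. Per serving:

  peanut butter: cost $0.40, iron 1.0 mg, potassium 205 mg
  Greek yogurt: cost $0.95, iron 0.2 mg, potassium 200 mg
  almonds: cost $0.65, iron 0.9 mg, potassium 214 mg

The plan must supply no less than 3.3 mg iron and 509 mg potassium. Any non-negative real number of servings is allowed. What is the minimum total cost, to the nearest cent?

An LP optimum is at a vertex; with two nutrient constraints at most two foods are used. Check each candidate.
peanut butter only: max(3.3/1.0, 509/205) = 3.3 servings → $1.32.
Greek yogurt only: max(3.3/0.2, 509/200) = 16.5 servings → $15.68.
almonds only: max(3.3/0.9, 509/214) = 3.667 servings → $2.38.
peanut butter + Greek yogurt with both targets exact would need a negative amount; discard.
peanut butter + almonds: intersection lies outside the first quadrant.
Greek yogurt + almonds with both targets exact would need a negative amount; discard.
The minimum over all feasible corners is $1.32.

$1.32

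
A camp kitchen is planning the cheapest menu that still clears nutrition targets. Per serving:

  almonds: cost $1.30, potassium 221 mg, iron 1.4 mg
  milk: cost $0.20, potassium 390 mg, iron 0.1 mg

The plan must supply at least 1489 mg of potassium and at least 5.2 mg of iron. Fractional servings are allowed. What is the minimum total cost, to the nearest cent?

almonds only: max(1489/221, 5.2/1.4) = 6.738 servings → $8.76.
milk only: max(1489/390, 5.2/0.1) = 52 servings → $10.40.
almonds + milk with both tight: 3.587 servings and 1.785 servings → $5.02.
The minimum over all feasible corners is $5.02.

$5.02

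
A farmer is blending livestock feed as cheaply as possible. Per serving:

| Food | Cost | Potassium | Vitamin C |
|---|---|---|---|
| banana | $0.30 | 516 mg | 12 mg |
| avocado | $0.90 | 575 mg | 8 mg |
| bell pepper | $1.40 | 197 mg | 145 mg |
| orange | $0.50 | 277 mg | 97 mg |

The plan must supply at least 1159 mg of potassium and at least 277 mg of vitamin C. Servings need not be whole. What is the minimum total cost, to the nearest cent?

$1.61

At the optimum either one food covers both requirements or two foods hit both targets exactly; no other combination can be cheaper.
banana only: max(1159/516, 277/12) = 23.08 servings → $6.92.
avocado only: max(1159/575, 277/8) = 34.62 servings → $31.16.
bell pepper only: max(1159/197, 277/145) = 5.883 servings → $8.24.
orange only: max(1159/277, 277/97) = 4.184 servings → $2.09.
banana + avocado with both targets exact would need a negative amount; discard.
banana + bell pepper with both tight: 1.566 servings and 1.781 servings → $2.96.
banana + orange with both tight: 0.7639 servings and 2.761 servings → $1.61.
avocado + bell pepper with both tight: 1.387 servings and 1.834 servings → $3.82.
avocado + orange with both tight: 0.6664 servings and 2.801 servings → $2.00.
bell pepper + orange: intersection lies outside the first quadrant.
The minimum over all feasible corners is $1.61.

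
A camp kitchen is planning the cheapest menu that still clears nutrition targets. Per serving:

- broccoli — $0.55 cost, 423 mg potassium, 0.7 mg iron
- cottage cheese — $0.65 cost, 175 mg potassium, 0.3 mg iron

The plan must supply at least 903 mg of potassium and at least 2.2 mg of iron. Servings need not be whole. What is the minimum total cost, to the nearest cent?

$1.73

The cheapest plan sits at a corner of the feasible region — with two constraints it uses at most two foods.
broccoli only: max(903/423, 2.2/0.7) = 3.143 servings → $1.73.
cottage cheese only: max(903/175, 2.2/0.3) = 7.333 servings → $4.77.
broccoli + cottage cheese with both targets exact would need a negative amount; discard.
Cheapest feasible corner: $1.73.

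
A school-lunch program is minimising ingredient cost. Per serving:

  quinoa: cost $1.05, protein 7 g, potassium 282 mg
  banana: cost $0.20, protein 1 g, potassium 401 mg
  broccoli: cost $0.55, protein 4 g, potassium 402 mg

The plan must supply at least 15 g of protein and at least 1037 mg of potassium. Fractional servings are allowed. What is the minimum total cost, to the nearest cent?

The cheapest plan sits at a corner of the feasible region — with two constraints it uses at most two foods.
quinoa only: max(15/7, 1037/282) = 3.677 servings → $3.86.
banana only: max(15/1, 1037/401) = 15 servings → $3.00.
broccoli only: max(15/4, 1037/402) = 3.75 servings → $2.06.
quinoa + banana with both tight: 1.971 servings and 1.2 servings → $2.31.
quinoa + broccoli with both tight: 1.116 servings and 1.797 servings → $2.16.
banana + broccoli: the both-tight solution has a negative serving — not a feasible corner.
The minimum over all feasible corners is $2.06.

$2.06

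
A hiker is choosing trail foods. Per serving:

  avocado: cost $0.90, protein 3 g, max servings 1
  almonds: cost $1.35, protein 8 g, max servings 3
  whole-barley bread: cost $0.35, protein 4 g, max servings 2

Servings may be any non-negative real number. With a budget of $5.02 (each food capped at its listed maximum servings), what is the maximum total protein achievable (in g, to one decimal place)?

32.9 g

Protein per dollar: whole-barley bread 11.43, almonds 5.926, avocado 3.333.
Take 2 servings of whole-barley bread: spends $0.70, +8.0 g protein (running total 8.0 g).
Take 3 servings of almonds: spends $4.05, +24.0 g protein (running total 32.0 g).
Take 0.3 servings of avocado: spends $0.27, +0.9 g protein (running total 32.9 g).
Filling greedily by protein-per-dollar is optimal for one linear limit, giving 32.9 g.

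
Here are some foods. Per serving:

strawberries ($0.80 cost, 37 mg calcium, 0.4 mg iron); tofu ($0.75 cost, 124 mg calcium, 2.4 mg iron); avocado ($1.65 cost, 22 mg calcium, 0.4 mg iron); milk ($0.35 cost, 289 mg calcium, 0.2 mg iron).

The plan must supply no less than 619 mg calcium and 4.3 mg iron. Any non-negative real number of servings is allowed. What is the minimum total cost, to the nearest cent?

$1.75

strawberries only: max(619/37, 4.3/0.4) = 16.73 servings → $13.38.
tofu only: max(619/124, 4.3/2.4) = 4.992 servings → $3.74.
avocado only: max(619/22, 4.3/0.4) = 28.14 servings → $46.42.
milk only: max(619/289, 4.3/0.2) = 21.5 servings → $7.53.
strawberries + tofu: intersection lies outside the first quadrant.
strawberries + avocado: intersection lies outside the first quadrant.
strawberries + milk with both tight: 10.34 servings and 0.8179 servings → $8.56.
tofu + avocado: intersection lies outside the first quadrant.
tofu + milk with both tight: 1.673 servings and 1.424 servings → $1.75.
avocado + milk with both tight: 10.06 servings and 1.376 servings → $17.08.
So the least-cost plan costs $1.75.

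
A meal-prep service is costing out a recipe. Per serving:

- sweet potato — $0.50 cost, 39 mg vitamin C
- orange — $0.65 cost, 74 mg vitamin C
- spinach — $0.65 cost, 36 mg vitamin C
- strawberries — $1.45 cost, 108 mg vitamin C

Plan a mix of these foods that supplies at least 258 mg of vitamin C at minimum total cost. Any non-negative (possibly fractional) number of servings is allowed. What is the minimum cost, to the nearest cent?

$2.27

Cost per mg of vitamin C: orange $0.0088, sweet potato $0.0128, strawberries $0.0134, spinach $0.0181.
With no serving limits, use only orange: 258 mg / 74 mg = 3.486 servings × $0.65 = $2.27.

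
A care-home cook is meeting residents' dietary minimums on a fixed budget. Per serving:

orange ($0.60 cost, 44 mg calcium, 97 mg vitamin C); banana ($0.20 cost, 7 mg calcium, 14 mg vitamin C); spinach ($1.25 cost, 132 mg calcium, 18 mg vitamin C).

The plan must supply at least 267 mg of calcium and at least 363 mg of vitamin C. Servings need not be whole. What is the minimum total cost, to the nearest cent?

An LP optimum is at a vertex; with two nutrient constraints at most two foods are used. Check each candidate.
orange only: max(267/44, 363/97) = 6.068 servings → $3.64.
banana only: max(267/7, 363/14) = 38.14 servings → $7.63.
spinach only: max(267/132, 363/18) = 20.17 servings → $25.21.
orange + banana: intersection lies outside the first quadrant.
orange + spinach with both tight: 3.589 servings and 0.8264 servings → $3.19.
banana + spinach with both tight: 25.03 servings and 0.6951 servings → $5.88.
Cheapest feasible corner: $3.19.

$3.19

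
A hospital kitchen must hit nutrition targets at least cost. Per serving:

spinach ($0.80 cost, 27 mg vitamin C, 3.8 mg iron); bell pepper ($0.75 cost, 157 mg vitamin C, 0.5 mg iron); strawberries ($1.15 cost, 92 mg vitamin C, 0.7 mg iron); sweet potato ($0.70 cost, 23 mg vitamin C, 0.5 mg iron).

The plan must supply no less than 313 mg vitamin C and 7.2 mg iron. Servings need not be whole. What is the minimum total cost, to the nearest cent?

$2.62

For a min-cost LP with two ≥-constraints, a basic feasible solution has at most two positive variables.
spinach only: max(313/27, 7.2/3.8) = 11.59 servings → $9.27.
bell pepper only: max(313/157, 7.2/0.5) = 14.4 servings → $10.80.
strawberries only: max(313/92, 7.2/0.7) = 10.29 servings → $11.83.
sweet potato only: max(313/23, 7.2/0.5) = 14.4 servings → $10.08.
spinach + bell pepper with both tight: 1.67 servings and 1.706 servings → $2.62.
spinach + strawberries with both tight: 1.34 servings and 3.009 servings → $4.53.
spinach + sweet potato with both tight: 0.1231 servings and 13.46 servings → $9.52.
bell pepper + strawberries: the both-tight solution has a negative serving — not a feasible corner.
bell pepper + sweet potato with both targets exact would need a negative amount; discard.
strawberries + sweet potato: intersection lies outside the first quadrant.
Cheapest feasible corner: $2.62.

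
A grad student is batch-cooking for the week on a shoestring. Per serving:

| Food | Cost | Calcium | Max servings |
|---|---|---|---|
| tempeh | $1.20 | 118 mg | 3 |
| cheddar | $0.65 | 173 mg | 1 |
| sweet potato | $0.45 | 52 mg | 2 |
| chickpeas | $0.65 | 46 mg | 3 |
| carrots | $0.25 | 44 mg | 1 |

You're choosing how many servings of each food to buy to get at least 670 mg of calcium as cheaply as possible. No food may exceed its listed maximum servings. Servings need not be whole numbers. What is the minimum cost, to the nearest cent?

Cost per mg of calcium: cheddar $0.0038, carrots $0.0057, sweet potato $0.0087, tempeh $0.0102, chickpeas $0.0141.
Take 1 serving of cheddar: +173.0 mg calcium for $0.65 (total $0.65, still need 497.0 mg).
Take 1 serving of carrots: +44.0 mg calcium for $0.25 (total $0.90, still need 453.0 mg).
Take 2 servings of sweet potato: +104.0 mg calcium for $0.90 (total $1.80, still need 349.0 mg).
Take 2.958 servings of tempeh: +349.0 mg calcium for $3.55 (total $5.35, still need 0.0 mg).
Greedy by cheapest-per-mg is optimal for a single linear constraint, so the minimum cost is $5.35.

$5.35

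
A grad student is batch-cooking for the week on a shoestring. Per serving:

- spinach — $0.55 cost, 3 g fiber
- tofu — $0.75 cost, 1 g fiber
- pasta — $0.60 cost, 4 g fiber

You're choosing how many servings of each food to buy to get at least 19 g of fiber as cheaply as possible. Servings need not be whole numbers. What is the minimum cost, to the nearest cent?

Cost per g of fiber: pasta $0.1500, spinach $0.1833, tofu $0.7500.
With no serving limits, use only pasta: 19 g / 4 g = 4.75 servings × $0.60 = $2.85.

$2.85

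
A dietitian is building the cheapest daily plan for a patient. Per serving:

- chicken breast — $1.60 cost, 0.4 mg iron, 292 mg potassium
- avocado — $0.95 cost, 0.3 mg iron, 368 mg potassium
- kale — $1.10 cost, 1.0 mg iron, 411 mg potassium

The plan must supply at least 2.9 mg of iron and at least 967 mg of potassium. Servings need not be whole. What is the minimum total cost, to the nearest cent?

$3.19

Two binding constraints pin down two serving amounts, so the optimal mix uses at most two foods. The candidates are each food alone (scaled to the tighter of iron/potassium) and each pair with both constraints tight.
chicken breast only: max(2.9/0.4, 967/292) = 7.25 servings → $11.60.
avocado only: max(2.9/0.3, 967/368) = 9.667 servings → $9.18.
kale only: max(2.9/1.0, 967/411) = 2.9 servings → $3.19.
chicken breast + avocado: the both-tight solution has a negative serving — not a feasible corner.
chicken breast + kale with both targets exact would need a negative amount; discard.
avocado + kale with both targets exact would need a negative amount; discard.
The minimum over all feasible corners is $3.19.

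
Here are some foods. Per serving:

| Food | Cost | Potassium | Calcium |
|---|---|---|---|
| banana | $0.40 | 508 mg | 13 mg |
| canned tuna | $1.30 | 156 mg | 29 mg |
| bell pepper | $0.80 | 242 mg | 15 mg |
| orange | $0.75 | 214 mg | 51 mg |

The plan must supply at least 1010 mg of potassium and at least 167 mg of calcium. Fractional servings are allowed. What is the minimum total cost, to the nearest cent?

$2.60

Compare the cost at each extreme point of the feasible region.
banana only: max(1010/508, 167/13) = 12.85 servings → $5.14.
canned tuna only: max(1010/156, 167/29) = 6.474 servings → $8.42.
bell pepper only: max(1010/242, 167/15) = 11.13 servings → $8.91.
orange only: max(1010/214, 167/51) = 4.72 servings → $3.54.
banana + canned tuna with both tight: 0.2549 servings and 5.644 servings → $7.44.
banana + bell pepper: the both-tight solution has a negative serving — not a feasible corner.
banana + orange with both tight: 0.682 servings and 3.101 servings → $2.60.
canned tuna + bell pepper with both tight: 5.401 servings and 0.6922 servings → $7.57.
canned tuna + orange with both targets exact would need a negative amount; discard.
bell pepper + orange with both tight: 1.727 servings and 2.767 servings → $3.46.
The minimum over all feasible corners is $2.60.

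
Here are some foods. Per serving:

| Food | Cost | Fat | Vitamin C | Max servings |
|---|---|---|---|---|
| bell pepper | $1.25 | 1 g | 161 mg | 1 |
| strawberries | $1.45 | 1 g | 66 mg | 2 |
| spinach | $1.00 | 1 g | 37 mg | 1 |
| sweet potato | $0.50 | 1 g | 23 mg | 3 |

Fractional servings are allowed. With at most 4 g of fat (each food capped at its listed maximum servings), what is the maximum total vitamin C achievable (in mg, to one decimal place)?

330.0 mg

Vitamin C per g fat: bell pepper 161, strawberries 66, spinach 37, sweet potato 23.
Take 1 serving of bell pepper: uses 1 g fat, +161.0 mg vitamin C (running total 161.0 mg).
Take 2 servings of strawberries: uses 2 g fat, +132.0 mg vitamin C (running total 293.0 mg).
Take 1 serving of spinach: uses 1 g fat, +37.0 mg vitamin C (running total 330.0 mg).
Greedy by best ratio exhausts the fat allowance optimally: 330.0 mg.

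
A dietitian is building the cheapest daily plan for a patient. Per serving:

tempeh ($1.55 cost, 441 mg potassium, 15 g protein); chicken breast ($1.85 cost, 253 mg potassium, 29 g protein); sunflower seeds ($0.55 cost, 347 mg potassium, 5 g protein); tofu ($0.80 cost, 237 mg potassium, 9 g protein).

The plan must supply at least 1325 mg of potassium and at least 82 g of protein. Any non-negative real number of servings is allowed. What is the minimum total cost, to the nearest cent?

Check every corner: each single food scaled to meet both minima, and each pair solved so both constraints bind.
tempeh only: max(1325/441, 82/15) = 5.467 servings → $8.47.
chicken breast only: max(1325/253, 82/29) = 5.237 servings → $9.69.
sunflower seeds only: max(1325/347, 82/5) = 16.4 servings → $9.02.
tofu only: max(1325/237, 82/9) = 9.111 servings → $7.29.
tempeh + chicken breast with both tight: 1.966 servings and 1.811 servings → $6.40.
tempeh + sunflower seeds: the both-tight solution has a negative serving — not a feasible corner.
tempeh + tofu: intersection lies outside the first quadrant.
chicken breast + sunflower seeds with both tight: 2.481 servings and 2.009 servings → $5.70.
chicken breast + tofu with both tight: 1.634 servings and 3.847 servings → $6.10.
sunflower seeds + tofu: the both-tight solution has a negative serving — not a feasible corner.
Cheapest feasible corner: $5.70.

$5.70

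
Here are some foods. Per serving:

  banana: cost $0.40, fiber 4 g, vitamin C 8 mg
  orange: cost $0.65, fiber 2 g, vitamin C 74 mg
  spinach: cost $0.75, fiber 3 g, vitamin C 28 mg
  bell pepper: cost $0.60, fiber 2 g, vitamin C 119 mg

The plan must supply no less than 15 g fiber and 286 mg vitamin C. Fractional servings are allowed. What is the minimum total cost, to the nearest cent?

$2.39

Check every corner: each single food scaled to meet both minima, and each pair solved so both constraints bind.
banana only: max(15/4, 286/8) = 35.75 servings → $14.30.
orange only: max(15/2, 286/74) = 7.5 servings → $4.88.
spinach only: max(15/3, 286/28) = 10.21 servings → $7.66.
bell pepper only: max(15/2, 286/119) = 7.5 servings → $4.50.
banana + orange with both tight: 1.921 servings and 3.657 servings → $3.15.
banana + spinach with both targets exact would need a negative amount; discard.
banana + bell pepper with both tight: 2.637 servings and 2.226 servings → $2.39.
orange + spinach with both tight: 2.639 servings and 3.241 servings → $4.15.
orange + bell pepper: the both-tight solution has a negative serving — not a feasible corner.
spinach + bell pepper with both tight: 4.03 servings and 1.455 servings → $3.90.
The minimum over all feasible corners is $2.39.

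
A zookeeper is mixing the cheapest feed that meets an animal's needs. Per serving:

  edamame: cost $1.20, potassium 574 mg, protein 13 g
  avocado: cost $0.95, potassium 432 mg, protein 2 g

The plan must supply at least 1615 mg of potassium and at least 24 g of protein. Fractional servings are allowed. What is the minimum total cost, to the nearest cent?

$3.38

Minimising a linear cost over {potassium ≥ 1615, protein ≥ 24, servings ≥ 0} — the optimum is at a vertex, using one or two foods.
edamame only: max(1615/574, 24/13) = 2.814 servings → $3.38.
avocado only: max(1615/432, 24/2) = 12 servings → $11.40.
edamame + avocado with both tight: 1.598 servings and 1.616 servings → $3.45.
The minimum over all feasible corners is $3.38.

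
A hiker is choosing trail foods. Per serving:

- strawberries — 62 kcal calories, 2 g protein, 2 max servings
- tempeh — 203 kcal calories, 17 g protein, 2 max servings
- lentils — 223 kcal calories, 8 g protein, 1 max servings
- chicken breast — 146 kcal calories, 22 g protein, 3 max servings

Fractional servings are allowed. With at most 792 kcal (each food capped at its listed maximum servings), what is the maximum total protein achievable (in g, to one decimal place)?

Protein per kcal: chicken breast 0.1507, tempeh 0.08374, lentils 0.03587, strawberries 0.03226.
Take 3 servings of chicken breast: uses 438 kcal, +66.0 g protein (running total 66.0 g).
Take 1.744 servings of tempeh: uses 354 kcal, +29.6 g protein (running total 95.6 g).
Greedy by best ratio exhausts the calories allowance optimally: 95.6 g.

95.6 g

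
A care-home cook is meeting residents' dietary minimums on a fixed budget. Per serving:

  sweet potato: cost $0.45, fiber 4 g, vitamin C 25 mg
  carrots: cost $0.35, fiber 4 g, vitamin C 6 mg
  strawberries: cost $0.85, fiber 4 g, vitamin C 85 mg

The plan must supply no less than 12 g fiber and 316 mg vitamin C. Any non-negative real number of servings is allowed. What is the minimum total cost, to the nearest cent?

$3.16

An LP optimum is at a vertex; with two nutrient constraints at most two foods are used. Check each candidate.
sweet potato only: max(12/4, 316/25) = 12.64 servings → $5.69.
carrots only: max(12/4, 316/6) = 52.67 servings → $18.43.
strawberries only: max(12/4, 316/85) = 3.718 servings → $3.16.
sweet potato + carrots: intersection lies outside the first quadrant.
sweet potato + strawberries: intersection lies outside the first quadrant.
carrots + strawberries: the both-tight solution has a negative serving — not a feasible corner.
So the least-cost plan costs $3.16.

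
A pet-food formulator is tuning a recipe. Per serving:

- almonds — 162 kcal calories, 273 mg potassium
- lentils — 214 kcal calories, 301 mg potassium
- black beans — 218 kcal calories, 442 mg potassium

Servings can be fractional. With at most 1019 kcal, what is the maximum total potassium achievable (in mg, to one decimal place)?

Potassium per kcal: black beans 2.028, almonds 1.685, lentils 1.407.
With no serving limits, spend the whole calories allowance on black beans: 1019 kcal / 218 kcal × 442 mg = 2066.0 mg.

2066.0 mg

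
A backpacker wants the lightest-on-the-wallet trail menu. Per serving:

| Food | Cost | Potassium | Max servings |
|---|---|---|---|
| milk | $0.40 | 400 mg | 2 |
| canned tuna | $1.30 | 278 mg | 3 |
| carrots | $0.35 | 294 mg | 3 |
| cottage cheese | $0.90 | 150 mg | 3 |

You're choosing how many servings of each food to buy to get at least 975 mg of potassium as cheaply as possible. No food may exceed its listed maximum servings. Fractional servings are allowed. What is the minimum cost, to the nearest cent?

Cost per mg of potassium: milk $0.0010, carrots $0.0012, canned tuna $0.0047, cottage cheese $0.0060.
Take 2 servings of milk: +800.0 mg potassium for $0.80 (total $0.80, still need 175.0 mg).
Take 0.5952 servings of carrots: +175.0 mg potassium for $0.21 (total $1.01, still need 0.0 mg).
Greedy by cheapest-per-mg is optimal for a single linear constraint, so the minimum cost is $1.01.

$1.01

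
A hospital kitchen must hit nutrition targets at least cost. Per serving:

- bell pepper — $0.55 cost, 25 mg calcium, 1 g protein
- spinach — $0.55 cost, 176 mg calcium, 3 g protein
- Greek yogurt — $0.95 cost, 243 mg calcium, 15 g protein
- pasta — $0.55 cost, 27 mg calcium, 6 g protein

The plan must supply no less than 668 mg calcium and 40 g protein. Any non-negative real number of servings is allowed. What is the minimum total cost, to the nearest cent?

Minimising a linear cost over {calcium ≥ 668, protein ≥ 40, servings ≥ 0} — the optimum is at a vertex, using one or two foods.
bell pepper only: max(668/25, 40/1) = 40 servings → $22.00.
spinach only: max(668/176, 40/3) = 13.33 servings → $7.33.
Greek yogurt only: max(668/243, 40/15) = 2.749 servings → $2.61.
pasta only: max(668/27, 40/6) = 24.74 servings → $13.61.
bell pepper + spinach with both targets exact would need a negative amount; discard.
bell pepper + Greek yogurt with both tight: 2.273 servings and 2.515 servings → $3.64.
bell pepper + pasta with both tight: 23.8 servings and 2.699 servings → $14.58.
spinach + Greek yogurt with both tight: 0.157 servings and 2.635 servings → $2.59.
spinach + pasta with both tight: 3.003 servings and 5.165 servings → $4.49.
Greek yogurt + pasta: the both-tight solution has a negative serving — not a feasible corner.
Cheapest feasible corner: $2.59.

$2.59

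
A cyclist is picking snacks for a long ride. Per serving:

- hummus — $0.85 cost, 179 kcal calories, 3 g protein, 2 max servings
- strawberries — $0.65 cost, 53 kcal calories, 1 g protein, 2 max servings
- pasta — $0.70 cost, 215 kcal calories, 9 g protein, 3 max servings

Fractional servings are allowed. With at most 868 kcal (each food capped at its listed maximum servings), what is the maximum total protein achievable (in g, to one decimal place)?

Protein per kcal: pasta 0.04186, strawberries 0.01887, hummus 0.01676.
Take 3 servings of pasta: uses 645 kcal, +27.0 g protein (running total 27.0 g).
Take 2 servings of strawberries: uses 106 kcal, +2.0 g protein (running total 29.0 g).
Take 0.6536 servings of hummus: uses 117 kcal, +2.0 g protein (running total 31.0 g).
Filling greedily by protein-per-kcal is optimal for one linear limit, giving 31.0 g.

31.0 g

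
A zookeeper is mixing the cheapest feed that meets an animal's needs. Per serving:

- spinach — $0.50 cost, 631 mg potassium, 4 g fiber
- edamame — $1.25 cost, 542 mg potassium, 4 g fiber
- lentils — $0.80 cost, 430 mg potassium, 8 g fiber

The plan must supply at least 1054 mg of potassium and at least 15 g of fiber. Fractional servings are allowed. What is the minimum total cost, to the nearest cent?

$1.56

Two binding constraints pin down two serving amounts, so the optimal mix uses at most two foods. The candidates are each food alone (scaled to the tighter of potassium/fiber) and each pair with both constraints tight.
spinach only: max(1054/631, 15/4) = 3.75 servings → $1.88.
edamame only: max(1054/542, 15/4) = 3.75 servings → $4.69.
lentils only: max(1054/430, 15/8) = 2.451 servings → $1.96.
spinach + edamame: the both-tight solution has a negative serving — not a feasible corner.
spinach + lentils with both tight: 0.5956 servings and 1.577 servings → $1.56.
edamame + lentils with both tight: 0.7576 servings and 1.496 servings → $2.14.
So the least-cost plan costs $1.56.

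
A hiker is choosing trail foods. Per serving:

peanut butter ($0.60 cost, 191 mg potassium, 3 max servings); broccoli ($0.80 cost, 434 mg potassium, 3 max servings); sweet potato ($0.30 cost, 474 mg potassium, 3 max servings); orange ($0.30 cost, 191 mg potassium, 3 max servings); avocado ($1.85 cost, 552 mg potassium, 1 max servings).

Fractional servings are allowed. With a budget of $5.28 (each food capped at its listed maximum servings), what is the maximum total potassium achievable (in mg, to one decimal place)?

Potassium per dollar: sweet potato 1580, orange 636.7, broccoli 542.5, peanut butter 318.3, avocado 298.4.
Take 3 servings of sweet potato: spends $0.90, +1422.0 mg potassium (running total 1422.0 mg).
Take 3 servings of orange: spends $0.90, +573.0 mg potassium (running total 1995.0 mg).
Take 3 servings of broccoli: spends $2.40, +1302.0 mg potassium (running total 3297.0 mg).
Take 1.8 servings of peanut butter: spends $1.08, +343.8 mg potassium (running total 3640.8 mg).
Filling greedily by potassium-per-dollar is optimal for one linear limit, giving 3640.8 mg.

3640.8 mg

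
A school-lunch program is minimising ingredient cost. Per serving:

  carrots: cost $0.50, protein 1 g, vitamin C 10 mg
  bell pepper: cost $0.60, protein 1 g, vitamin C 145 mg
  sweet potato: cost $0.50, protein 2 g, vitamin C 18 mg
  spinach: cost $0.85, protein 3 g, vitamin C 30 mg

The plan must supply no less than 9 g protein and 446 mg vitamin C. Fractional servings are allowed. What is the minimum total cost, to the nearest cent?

$3.19

carrots only: max(9/1, 446/10) = 44.6 servings → $22.30.
bell pepper only: max(9/1, 446/145) = 9 servings → $5.40.
sweet potato only: max(9/2, 446/18) = 24.78 servings → $12.39.
spinach only: max(9/3, 446/30) = 14.87 servings → $12.64.
carrots + bell pepper with both tight: 6.363 servings and 2.637 servings → $4.76.
carrots + sweet potato: the both-tight solution has a negative serving — not a feasible corner.
carrots + spinach (both tight): parallel constraints — no distinct corner.
bell pepper + sweet potato with both tight: 2.684 servings and 3.158 servings → $3.19.
bell pepper + spinach with both tight: 2.637 servings and 2.121 servings → $3.39.
sweet potato + spinach: the both-tight solution has a negative serving — not a feasible corner.
Cheapest feasible corner: $3.19.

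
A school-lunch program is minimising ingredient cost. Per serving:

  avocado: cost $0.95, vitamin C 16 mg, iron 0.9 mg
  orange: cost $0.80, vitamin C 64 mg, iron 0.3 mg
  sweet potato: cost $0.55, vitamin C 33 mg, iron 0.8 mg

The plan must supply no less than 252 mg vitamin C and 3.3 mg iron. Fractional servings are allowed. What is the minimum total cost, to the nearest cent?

$3.60

For a min-cost LP with two ≥-constraints, a basic feasible solution has at most two positive variables.
avocado only: max(252/16, 3.3/0.9) = 15.75 servings → $14.96.
orange only: max(252/64, 3.3/0.3) = 11 servings → $8.80.
sweet potato only: max(252/33, 3.3/0.8) = 7.636 servings → $4.20.
avocado + orange with both tight: 2.568 servings and 3.295 servings → $5.08.
avocado + sweet potato: intersection lies outside the first quadrant.
orange + sweet potato with both tight: 2.245 servings and 3.283 servings → $3.60.
Cheapest feasible corner: $3.60.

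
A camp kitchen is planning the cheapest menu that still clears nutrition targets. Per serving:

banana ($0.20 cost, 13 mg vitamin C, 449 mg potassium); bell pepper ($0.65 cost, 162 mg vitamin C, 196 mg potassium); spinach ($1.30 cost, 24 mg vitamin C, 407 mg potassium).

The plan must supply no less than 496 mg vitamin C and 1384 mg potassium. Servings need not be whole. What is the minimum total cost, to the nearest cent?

Check every corner: each single food scaled to meet both minima, and each pair solved so both constraints bind.
banana only: max(496/13, 1384/449) = 38.15 servings → $7.63.
bell pepper only: max(496/162, 1384/196) = 7.061 servings → $4.59.
spinach only: max(496/24, 1384/407) = 20.67 servings → $26.87.
banana + bell pepper with both tight: 1.809 servings and 2.917 servings → $2.26.
banana + spinach: the both-tight solution has a negative serving — not a feasible corner.
bell pepper + spinach with both tight: 2.754 servings and 2.074 servings → $4.49.
The minimum over all feasible corners is $2.26.

$2.26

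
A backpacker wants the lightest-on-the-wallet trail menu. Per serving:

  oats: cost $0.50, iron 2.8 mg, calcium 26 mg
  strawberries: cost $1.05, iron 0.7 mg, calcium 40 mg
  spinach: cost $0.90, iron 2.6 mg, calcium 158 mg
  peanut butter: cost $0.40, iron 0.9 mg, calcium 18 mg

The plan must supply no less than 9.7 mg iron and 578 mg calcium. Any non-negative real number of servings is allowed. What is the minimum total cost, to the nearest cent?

oats only: max(9.7/2.8, 578/26) = 22.23 servings → $11.12.
strawberries only: max(9.7/0.7, 578/40) = 14.45 servings → $15.17.
spinach only: max(9.7/2.6, 578/158) = 3.731 servings → $3.36.
peanut butter only: max(9.7/0.9, 578/18) = 32.11 servings → $12.84.
oats + strawberries with both targets exact would need a negative amount; discard.
oats + spinach with both tight: 0.07951 servings and 3.645 servings → $3.32.
oats + peanut butter: the both-tight solution has a negative serving — not a feasible corner.
strawberries + spinach with both tight: 4.515 servings and 2.515 servings → $7.00.
strawberries + peanut butter: the both-tight solution has a negative serving — not a feasible corner.
spinach + peanut butter with both tight: 3.623 servings and 0.3124 servings → $3.39.
Cheapest feasible corner: $3.32.

$3.32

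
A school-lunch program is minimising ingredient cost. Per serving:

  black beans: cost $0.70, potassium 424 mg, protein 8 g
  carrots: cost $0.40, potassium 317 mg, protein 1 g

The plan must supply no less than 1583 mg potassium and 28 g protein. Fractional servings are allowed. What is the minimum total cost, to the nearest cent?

$2.57

An LP optimum is at a vertex; with two nutrient constraints at most two foods are used. Check each candidate.
black beans only: max(1583/424, 28/8) = 3.733 servings → $2.61.
carrots only: max(1583/317, 28/1) = 28 servings → $11.20.
black beans + carrots with both tight: 3.453 servings and 0.375 servings → $2.57.
So the least-cost plan costs $2.57.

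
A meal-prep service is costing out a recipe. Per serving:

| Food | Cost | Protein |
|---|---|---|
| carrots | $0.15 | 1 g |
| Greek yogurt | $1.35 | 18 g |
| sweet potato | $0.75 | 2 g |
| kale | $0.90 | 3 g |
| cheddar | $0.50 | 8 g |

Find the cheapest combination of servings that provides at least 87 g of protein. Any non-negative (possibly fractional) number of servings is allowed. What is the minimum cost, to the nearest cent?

Cost per g of protein: cheddar $0.0625, Greek yogurt $0.0750, carrots $0.1500, kale $0.3000, sweet potato $0.3750.
With no serving limits, use only cheddar: 87 g / 8 g = 10.88 servings × $0.50 = $5.44.

$5.44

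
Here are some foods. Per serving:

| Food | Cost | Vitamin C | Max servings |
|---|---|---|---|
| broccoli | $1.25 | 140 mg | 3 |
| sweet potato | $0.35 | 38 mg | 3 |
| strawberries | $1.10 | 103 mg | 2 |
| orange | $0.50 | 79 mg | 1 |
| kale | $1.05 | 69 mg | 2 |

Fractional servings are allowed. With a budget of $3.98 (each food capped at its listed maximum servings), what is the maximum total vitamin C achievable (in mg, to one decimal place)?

468.8 mg

Vitamin C per dollar: orange 158, broccoli 112, sweet potato 108.6, strawberries 93.64, kale 65.71.
Take 1 serving of orange: spends $0.50, +79.0 mg vitamin C (running total 79.0 mg).
Take 2.784 servings of broccoli: spends $3.48, +389.8 mg vitamin C (running total 468.8 mg).
Filling greedily by vitamin C-per-dollar is optimal for one linear limit, giving 468.8 mg.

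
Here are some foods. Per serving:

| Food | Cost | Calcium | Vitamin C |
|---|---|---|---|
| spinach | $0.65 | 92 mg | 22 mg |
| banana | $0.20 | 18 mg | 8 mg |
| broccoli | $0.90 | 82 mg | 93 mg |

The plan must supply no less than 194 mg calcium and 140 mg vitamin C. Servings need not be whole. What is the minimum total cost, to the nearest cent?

$1.78

spinach only: max(194/92, 140/22) = 6.364 servings → $4.14.
banana only: max(194/18, 140/8) = 17.5 servings → $3.50.
broccoli only: max(194/82, 140/93) = 2.366 servings → $2.13.
spinach + banana with both targets exact would need a negative amount; discard.
spinach + broccoli with both tight: 0.9719 servings and 1.275 servings → $1.78.
banana + broccoli with both tight: 6.446 servings and 0.9509 servings → $2.14.
Cheapest feasible corner: $1.78.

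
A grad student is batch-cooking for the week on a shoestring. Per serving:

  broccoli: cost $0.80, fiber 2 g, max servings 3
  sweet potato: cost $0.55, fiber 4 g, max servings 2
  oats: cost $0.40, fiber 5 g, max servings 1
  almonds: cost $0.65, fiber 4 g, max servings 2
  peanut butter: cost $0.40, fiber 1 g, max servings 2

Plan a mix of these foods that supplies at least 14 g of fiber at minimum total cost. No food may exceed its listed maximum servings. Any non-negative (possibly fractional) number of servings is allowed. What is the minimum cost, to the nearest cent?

$1.66

Cost per g of fiber: oats $0.0800, sweet potato $0.1375, almonds $0.1625, broccoli $0.4000, peanut butter $0.4000.
Take 1 serving of oats: +5.0 g fiber for $0.40 (total $0.40, still need 9.0 g).
Take 2 servings of sweet potato: +8.0 g fiber for $1.10 (total $1.50, still need 1.0 g).
Take 0.25 servings of almonds: +1.0 g fiber for $0.16 (total $1.66, still need 0.0 g).
Greedy by cheapest-per-g is optimal for a single linear constraint, so the minimum cost is $1.66.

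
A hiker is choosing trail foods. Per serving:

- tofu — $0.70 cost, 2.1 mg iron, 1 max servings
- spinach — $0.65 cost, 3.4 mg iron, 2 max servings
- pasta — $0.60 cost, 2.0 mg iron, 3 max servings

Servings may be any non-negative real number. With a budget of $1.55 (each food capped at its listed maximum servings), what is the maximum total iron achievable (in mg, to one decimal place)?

7.6 mg

Iron per dollar: spinach 5.231, pasta 3.333, tofu 3.
Take 2 servings of spinach: spends $1.30, +6.8 mg iron (running total 6.8 mg).
Take 0.4167 servings of pasta: spends $0.25, +0.8 mg iron (running total 7.6 mg).
Filling greedily by iron-per-dollar is optimal for one linear limit, giving 7.6 mg.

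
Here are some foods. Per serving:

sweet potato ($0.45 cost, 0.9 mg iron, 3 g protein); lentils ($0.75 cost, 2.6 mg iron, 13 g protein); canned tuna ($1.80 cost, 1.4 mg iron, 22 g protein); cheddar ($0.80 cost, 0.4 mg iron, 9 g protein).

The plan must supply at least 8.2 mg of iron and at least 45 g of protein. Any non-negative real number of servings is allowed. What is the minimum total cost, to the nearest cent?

$2.60

Compare the cost at each extreme point of the feasible region.
sweet potato only: max(8.2/0.9, 45/3) = 15 servings → $6.75.
lentils only: max(8.2/2.6, 45/13) = 3.462 servings → $2.60.
canned tuna only: max(8.2/1.4, 45/22) = 5.857 servings → $10.54.
cheddar only: max(8.2/0.4, 45/9) = 20.5 servings → $16.40.
sweet potato + lentils: intersection lies outside the first quadrant.
sweet potato + canned tuna with both tight: 7.526 servings and 1.019 servings → $5.22.
sweet potato + cheddar with both tight: 8.087 servings and 2.304 servings → $5.48.
lentils + canned tuna with both tight: 3.01 servings and 0.2667 servings → $2.74.
lentils + cheddar with both tight: 3.066 servings and 0.5714 servings → $2.76.
canned tuna + cheddar with both targets exact would need a negative amount; discard.
The minimum over all feasible corners is $2.60.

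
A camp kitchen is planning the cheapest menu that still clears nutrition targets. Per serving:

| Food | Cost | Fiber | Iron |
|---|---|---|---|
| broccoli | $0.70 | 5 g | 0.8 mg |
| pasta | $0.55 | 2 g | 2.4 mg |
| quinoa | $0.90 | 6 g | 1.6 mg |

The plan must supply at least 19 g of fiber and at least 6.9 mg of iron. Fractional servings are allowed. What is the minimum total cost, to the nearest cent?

$3.10

Compare the cost at each extreme point of the feasible region.
broccoli only: max(19/5, 6.9/0.8) = 8.625 servings → $6.04.
pasta only: max(19/2, 6.9/2.4) = 9.5 servings → $5.22.
quinoa only: max(19/6, 6.9/1.6) = 4.312 servings → $3.88.
broccoli + pasta with both tight: 3.058 servings and 1.856 servings → $3.16.
broccoli + quinoa: the both-tight solution has a negative serving — not a feasible corner.
pasta + quinoa with both tight: 0.9821 servings and 2.839 servings → $3.10.
The minimum over all feasible corners is $3.10.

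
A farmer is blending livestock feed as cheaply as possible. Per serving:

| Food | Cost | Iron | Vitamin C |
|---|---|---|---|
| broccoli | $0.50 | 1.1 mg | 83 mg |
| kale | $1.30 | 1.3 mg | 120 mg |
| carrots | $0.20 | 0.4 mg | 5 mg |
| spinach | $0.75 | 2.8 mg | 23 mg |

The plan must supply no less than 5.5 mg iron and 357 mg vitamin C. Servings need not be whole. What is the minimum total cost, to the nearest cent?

$2.34

broccoli only: max(5.5/1.1, 357/83) = 5 servings → $2.50.
kale only: max(5.5/1.3, 357/120) = 4.231 servings → $5.50.
carrots only: max(5.5/0.4, 357/5) = 71.4 servings → $14.28.
spinach only: max(5.5/2.8, 357/23) = 15.52 servings → $11.64.
broccoli + kale: the both-tight solution has a negative serving — not a feasible corner.
broccoli + carrots with both tight: 4.162 servings and 2.303 servings → $2.54.
broccoli + spinach with both tight: 4.216 servings and 0.3081 servings → $2.34.
kale + carrots with both tight: 2.778 servings and 4.72 servings → $4.56.
kale + spinach with both tight: 2.852 servings and 0.64 servings → $4.19.
carrots + spinach: intersection lies outside the first quadrant.
The minimum over all feasible corners is $2.34.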